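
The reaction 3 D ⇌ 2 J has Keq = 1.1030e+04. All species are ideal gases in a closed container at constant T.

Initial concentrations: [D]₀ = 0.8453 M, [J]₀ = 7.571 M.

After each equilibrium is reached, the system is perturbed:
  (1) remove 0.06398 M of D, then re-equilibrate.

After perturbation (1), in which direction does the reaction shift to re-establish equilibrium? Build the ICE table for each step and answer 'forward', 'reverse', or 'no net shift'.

Q₀ = 94.9 vs Keq = 1.1030e+04 ⇒ Q<K, forward
Step 1:
                  D         J
  init       0.8453     7.571
  Δ         -0.6654    0.4436
  eq         0.1799     8.015
  solve Keq expr → x = 0.2218; check Q = 1.1030e+04
Then remove 0.06398 M of D.
Step 2:
                  D         J
  init       0.1159     8.015
  Δ         0.06335  -0.04223
  eq         0.1793     7.972
  solve Keq expr → x = -0.02112; check Q = 1.1030e+04

Direction: reverse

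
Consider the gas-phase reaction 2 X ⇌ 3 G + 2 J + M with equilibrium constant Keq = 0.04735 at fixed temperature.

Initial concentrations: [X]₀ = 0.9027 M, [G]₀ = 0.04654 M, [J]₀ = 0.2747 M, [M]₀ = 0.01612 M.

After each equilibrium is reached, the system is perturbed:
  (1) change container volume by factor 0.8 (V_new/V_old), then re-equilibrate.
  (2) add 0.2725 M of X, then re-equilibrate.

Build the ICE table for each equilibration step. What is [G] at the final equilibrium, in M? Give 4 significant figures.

[G]_eq = 0.6928 M

Q₀ = 1.5048e-07 vs Keq = 0.04735 ⇒ Q<K, forward
Step 1:
                    X           G           J           M
  Initial      0.9027     0.04654      0.2747     0.01612
  Change      -0.3522      0.5283      0.3522      0.1761
  Equil        0.5505      0.5748      0.6269      0.1922
  solve Keq expr → x = 0.1761; check Q = 0.04735
Then change container volume by factor 0.8 (V_new/V_old).
Step 2:
                    X           G           J           M
  Initial      0.6881      0.7185      0.7836      0.2403
  Change      0.06208    -0.09312    -0.06208    -0.03104
  Equil        0.7502      0.6254      0.7215      0.2092
  solve Keq expr → x = -0.03104; check Q = 0.04735
Then add 0.2725 M of X.
Step 3:
                    X           G           J           M
  Initial       1.023      0.6254      0.7215      0.2092
  Change     -0.04493      0.0674     0.04493     0.02247
  Equil        0.9778      0.6928      0.7665      0.2317
  solve Keq expr → x = 0.02247; check Q = 0.04735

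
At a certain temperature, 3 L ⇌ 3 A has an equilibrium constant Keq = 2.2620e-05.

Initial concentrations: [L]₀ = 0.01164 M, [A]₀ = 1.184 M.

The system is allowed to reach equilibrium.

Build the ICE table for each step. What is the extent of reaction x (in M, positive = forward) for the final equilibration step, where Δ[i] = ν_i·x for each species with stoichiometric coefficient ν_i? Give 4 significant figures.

x = -0.3837 M

Q₀ = 1.0524e+06 vs Keq = 2.2620e-05 ⇒ Q>K, reverse
Step 1:
                   L          A
  Initial    0.01164      1.184
  Change       1.151     -1.151
  Equil        1.163    0.03288
  solve Keq expr → x = -0.3837; check Q = 2.2620e-05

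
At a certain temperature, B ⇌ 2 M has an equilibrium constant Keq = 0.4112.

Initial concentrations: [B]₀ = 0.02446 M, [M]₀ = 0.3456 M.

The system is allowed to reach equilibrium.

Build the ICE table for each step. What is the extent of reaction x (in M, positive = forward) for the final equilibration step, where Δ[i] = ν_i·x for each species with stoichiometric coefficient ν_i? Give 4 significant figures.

Q₀ = 4.883 vs Keq = 0.4112 ⇒ Q>K, reverse
Step 1:
                    B           M
  I           0.02446      0.3456
  C           0.07281     -0.1456
  E           0.09727         0.2
  solve Keq expr → x = -0.07281; check Q = 0.4112

x = -0.07281 M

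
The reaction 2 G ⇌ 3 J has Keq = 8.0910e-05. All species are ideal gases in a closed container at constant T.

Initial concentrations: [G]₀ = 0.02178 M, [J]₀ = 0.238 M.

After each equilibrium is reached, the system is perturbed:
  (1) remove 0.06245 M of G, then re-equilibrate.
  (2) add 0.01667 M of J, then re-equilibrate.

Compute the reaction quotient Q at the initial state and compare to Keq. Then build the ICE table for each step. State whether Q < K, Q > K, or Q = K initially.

Q₀ = 28.42 vs Keq = 8.0910e-05 ⇒ Q>K, reverse
Step 1:
                    G           J
  I           0.02178       0.238
  C            0.1498     -0.2246
  E            0.1715     0.01335
  solve Keq expr → x = -0.07488; check Q = 8.0910e-05
Then remove 0.06245 M of G.
Step 2:
                    G           J
  I            0.1091     0.01335
  C          0.002229   -0.003344
  E            0.1113     0.01001
  solve Keq expr → x = -0.001115; check Q = 8.0910e-05
Then add 0.01667 M of J.
Step 3:
                    G           J
  I            0.1113     0.02668
  C           0.01069    -0.01604
  E             0.122     0.01064
  solve Keq expr → x = -0.005346; check Q = 8.0910e-05

Q₀ = 28.42; Q > K (proceeds reverse)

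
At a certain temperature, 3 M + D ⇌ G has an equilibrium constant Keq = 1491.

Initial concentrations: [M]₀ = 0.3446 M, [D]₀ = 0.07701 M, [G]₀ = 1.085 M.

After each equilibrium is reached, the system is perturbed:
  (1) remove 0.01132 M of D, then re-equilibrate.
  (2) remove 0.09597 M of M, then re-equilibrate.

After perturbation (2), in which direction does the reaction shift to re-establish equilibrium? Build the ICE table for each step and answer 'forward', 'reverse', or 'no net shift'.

Direction: reverse

Q₀ = 344.3 vs Keq = 1491 ⇒ Q<K, forward
Step 1:
                  M         D         G
  Initial    0.3446   0.07701     1.085
  Change   -0.09191  -0.03064   0.03064
  Equil      0.2527   0.04637     1.116
  solve Keq expr → x = 0.03064; check Q = 1491
Then remove 0.01132 M of D.
Step 2:
                  M         D         G
  Initial    0.2527   0.03505     1.116
  Change    0.01344  0.004482 -0.004482
  Equil      0.2661   0.03954     1.111
  solve Keq expr → x = -0.004482; check Q = 1491
Then remove 0.09597 M of M.
Step 3:
                  M         D         G
  Initial    0.1702   0.03954     1.111
  Change    0.06043   0.02014  -0.02014
  Equil      0.2306   0.05968     1.091
  solve Keq expr → x = -0.02014; check Q = 1491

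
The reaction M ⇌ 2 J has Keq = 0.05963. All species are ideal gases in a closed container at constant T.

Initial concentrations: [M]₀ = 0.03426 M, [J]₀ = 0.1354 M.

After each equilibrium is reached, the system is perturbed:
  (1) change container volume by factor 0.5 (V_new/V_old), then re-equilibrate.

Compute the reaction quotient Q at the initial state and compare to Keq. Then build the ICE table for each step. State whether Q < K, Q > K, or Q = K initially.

Q₀ = 0.5351 vs Keq = 0.05963 ⇒ Q>K, reverse
Step 1:
                  M         J
  init      0.03426    0.1354
  Δ         0.03546  -0.07092
  eq        0.06972   0.06448
  solve Keq expr → x = -0.03546; check Q = 0.05963
Then change container volume by factor 0.5 (V_new/V_old).
Step 2:
                  M         J
  init       0.1394     0.129
  Δ         0.01629  -0.03259
  eq         0.1557   0.09637
  solve Keq expr → x = -0.01629; check Q = 0.05963

Q₀ = 0.5351; Q > K (proceeds reverse)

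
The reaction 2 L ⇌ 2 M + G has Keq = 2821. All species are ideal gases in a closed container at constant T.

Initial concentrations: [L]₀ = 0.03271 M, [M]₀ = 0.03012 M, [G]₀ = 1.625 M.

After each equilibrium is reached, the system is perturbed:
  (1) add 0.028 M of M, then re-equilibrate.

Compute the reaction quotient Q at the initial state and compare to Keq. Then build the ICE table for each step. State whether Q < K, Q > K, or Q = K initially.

Q₀ = 1.378 vs Keq = 2821 ⇒ Q<K, forward
Step 1:
                    L           M           G
  I           0.03271     0.03012       1.625
  C          -0.03123     0.03123     0.01562
  E           0.00148     0.06135       1.641
  solve Keq expr → x = 0.01562; check Q = 2821
Then add 0.028 M of M.
Step 2:
                    L           M           G
  I           0.00148     0.08935       1.641
  C        6.5913e-04 -6.5913e-04 -3.2957e-04
  E          0.002139     0.08869        1.64
  solve Keq expr → x = -3.2957e-04; check Q = 2821

Q₀ = 1.378; Q < K (proceeds forward)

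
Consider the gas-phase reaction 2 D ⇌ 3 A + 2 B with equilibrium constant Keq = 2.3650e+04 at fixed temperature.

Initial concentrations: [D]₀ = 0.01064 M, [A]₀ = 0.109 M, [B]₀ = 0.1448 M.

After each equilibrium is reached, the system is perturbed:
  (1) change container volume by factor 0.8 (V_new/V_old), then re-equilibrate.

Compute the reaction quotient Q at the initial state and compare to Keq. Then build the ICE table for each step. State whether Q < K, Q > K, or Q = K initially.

Q₀ = 0.2398 vs Keq = 2.3650e+04 ⇒ Q<K, forward
Step 1:
                  D         A         B
  init      0.01064     0.109    0.1448
  Δ         -0.0106   0.01589    0.0106
  eq      4.4600e-05    0.1249    0.1554
  solve Keq expr → x = 0.005298; check Q = 2.3650e+04
Then change container volume by factor 0.8 (V_new/V_old).
Step 2:
                  D         A         B
  init    5.5749e-05    0.1561    0.1942
  Δ       2.2129e-05 -3.3194e-05 -2.2129e-05
  eq      7.7878e-05    0.1561    0.1942
  solve Keq expr → x = -1.1065e-05; check Q = 2.3650e+04

Q₀ = 0.2398; Q < K (proceeds forward)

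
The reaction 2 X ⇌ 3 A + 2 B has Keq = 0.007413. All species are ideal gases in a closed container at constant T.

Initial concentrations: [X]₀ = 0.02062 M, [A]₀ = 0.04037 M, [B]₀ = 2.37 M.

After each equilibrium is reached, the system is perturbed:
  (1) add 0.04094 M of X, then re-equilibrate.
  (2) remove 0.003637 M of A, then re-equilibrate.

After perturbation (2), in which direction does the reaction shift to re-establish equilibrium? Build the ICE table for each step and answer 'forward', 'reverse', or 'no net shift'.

Direction: forward

Q₀ = 0.8692 vs Keq = 0.007413 ⇒ Q>K, reverse
Step 1:
                    X           A           B
  I           0.02062     0.04037        2.37
  C           0.01845    -0.02767    -0.01845
  E           0.03907      0.0127       2.352
  solve Keq expr → x = -0.009225; check Q = 0.007413
Then add 0.04094 M of X.
Step 2:
                    X           A           B
  I           0.08001      0.0127       2.352
  C         -0.004636    0.006953    0.004636
  E           0.07537     0.01965       2.356
  solve Keq expr → x = 0.002318; check Q = 0.007413
Then remove 0.003637 M of A.
Step 3:
                    X           A           B
  I           0.07537     0.01601       2.356
  C         -0.002165    0.003247    0.002165
  E           0.07321     0.01926       2.358
  solve Keq expr → x = 0.001082; check Q = 0.007413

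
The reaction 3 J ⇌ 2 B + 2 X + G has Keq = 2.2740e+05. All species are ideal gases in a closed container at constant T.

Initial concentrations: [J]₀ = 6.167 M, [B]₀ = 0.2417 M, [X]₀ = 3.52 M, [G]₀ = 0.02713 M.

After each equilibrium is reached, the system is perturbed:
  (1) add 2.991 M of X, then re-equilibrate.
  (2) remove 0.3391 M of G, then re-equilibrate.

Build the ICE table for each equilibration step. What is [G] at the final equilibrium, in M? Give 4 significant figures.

[G]_eq = 1.663 M

Q₀ = 8.3727e-05 vs Keq = 2.2740e+05 ⇒ Q<K, forward
Step 1:
                   J          B          X          G
  I            6.167     0.2417       3.52    0.02713
  C            -5.96      3.974      3.974      1.987
  E           0.2067      4.215      7.494      2.014
  solve Keq expr → x = 1.987; check Q = 2.2740e+05
Then add 2.991 M of X.
Step 2:
                   J          B          X          G
  I           0.2067      4.215      10.48      2.014
  C           0.0493   -0.03287   -0.03287   -0.01643
  E            0.256      4.182      10.45      1.997
  solve Keq expr → x = -0.01643; check Q = 2.2740e+05
Then remove 0.3391 M of G.
Step 3:
                   J          B          X          G
  I            0.256      4.182      10.45      1.658
  C         -0.01464   0.009757   0.009757   0.004879
  E           0.2414      4.192      10.46      1.663
  solve Keq expr → x = 0.004879; check Q = 2.2740e+05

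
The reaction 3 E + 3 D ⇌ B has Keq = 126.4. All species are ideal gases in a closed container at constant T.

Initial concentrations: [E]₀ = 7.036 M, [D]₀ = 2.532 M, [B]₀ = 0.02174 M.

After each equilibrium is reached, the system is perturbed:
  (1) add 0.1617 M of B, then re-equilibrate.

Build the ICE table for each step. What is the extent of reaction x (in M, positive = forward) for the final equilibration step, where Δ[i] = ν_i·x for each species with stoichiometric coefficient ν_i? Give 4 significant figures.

x = -8.1435e-04 M

Q₀ = 3.8450e-06 vs Keq = 126.4 ⇒ Q<K, forward
Step 1:
                    E           D           B
  Initial       7.036       2.532     0.02174
  Change        -2.49       -2.49      0.8301
  Equil         4.546     0.04156      0.8519
  solve Keq expr → x = 0.8301; check Q = 126.4
Then add 0.1617 M of B.
Step 2:
                    E           D           B
  Initial       4.546     0.04156       1.014
  Change     0.002443    0.002443 -8.1435e-04
  Equil         4.548       0.044       1.013
  solve Keq expr → x = -8.1435e-04; check Q = 126.4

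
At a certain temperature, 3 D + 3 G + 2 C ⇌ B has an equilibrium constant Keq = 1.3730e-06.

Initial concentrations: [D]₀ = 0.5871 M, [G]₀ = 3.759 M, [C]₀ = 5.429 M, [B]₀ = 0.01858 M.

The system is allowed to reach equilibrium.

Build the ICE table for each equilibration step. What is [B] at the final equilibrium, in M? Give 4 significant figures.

Q₀ = 5.8648e-05 vs Keq = 1.3730e-06 ⇒ Q>K, reverse
Step 1:
                  D         G         C         B
  init       0.5871     3.759     5.429   0.01858
  Δ         0.05394   0.05394   0.03596  -0.01798
  eq          0.641     3.813     5.465 5.9881e-04
  solve Keq expr → x = -0.01798; check Q = 1.3730e-06

[B]_eq = 5.9881e-04 M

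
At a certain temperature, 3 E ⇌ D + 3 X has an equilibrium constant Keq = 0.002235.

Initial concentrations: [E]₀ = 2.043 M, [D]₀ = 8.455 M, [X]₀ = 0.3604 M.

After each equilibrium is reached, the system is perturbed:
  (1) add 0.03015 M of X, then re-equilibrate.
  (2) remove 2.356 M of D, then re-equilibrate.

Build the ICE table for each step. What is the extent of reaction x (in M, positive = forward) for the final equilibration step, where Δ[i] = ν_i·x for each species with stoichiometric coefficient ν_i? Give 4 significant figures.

Q₀ = 0.04642 vs Keq = 0.002235 ⇒ Q>K, reverse
Step 1:
                    E           D           X
  Initial       2.043       8.455      0.3604
  Change       0.2151    -0.07169     -0.2151
  Equil         2.258       8.383      0.1453
  solve Keq expr → x = -0.07169; check Q = 0.002235
Then add 0.03015 M of X.
Step 2:
                    E           D           X
  Initial       2.258       8.383      0.1755
  Change      0.02828   -0.009425    -0.02828
  Equil         2.286       8.374      0.1472
  solve Keq expr → x = -0.009425; check Q = 0.002235
Then remove 2.356 M of D.
Step 3:
                    E           D           X
  Initial       2.286       6.018      0.1472
  Change     -0.01594    0.005315     0.01594
  Equil          2.27       6.023      0.1631
  solve Keq expr → x = 0.005315; check Q = 0.002235

x = 0.005315 M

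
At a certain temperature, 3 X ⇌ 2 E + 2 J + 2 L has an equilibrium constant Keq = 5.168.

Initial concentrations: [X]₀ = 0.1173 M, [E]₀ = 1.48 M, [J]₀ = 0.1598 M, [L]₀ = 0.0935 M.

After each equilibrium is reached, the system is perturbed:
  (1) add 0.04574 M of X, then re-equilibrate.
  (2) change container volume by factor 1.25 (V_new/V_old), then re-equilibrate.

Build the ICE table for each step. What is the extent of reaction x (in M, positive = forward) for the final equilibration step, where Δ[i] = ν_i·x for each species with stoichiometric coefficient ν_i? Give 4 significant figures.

Q₀ = 0.303 vs Keq = 5.168 ⇒ Q<K, forward
Step 1:
                   X          E          J          L
  I           0.1173       1.48     0.1598     0.0935
  C         -0.05215    0.03477    0.03477    0.03477
  E          0.06515      1.515     0.1946     0.1283
  solve Keq expr → x = 0.01738; check Q = 5.168
Then add 0.04574 M of X.
Step 2:
                   X          E          J          L
  I           0.1109      1.515     0.1946     0.1283
  C         -0.03256    0.02171    0.02171    0.02171
  E          0.07833      1.536     0.2163       0.15
  solve Keq expr → x = 0.01085; check Q = 5.168
Then change container volume by factor 1.25 (V_new/V_old).
Step 3:
                   X          E          J          L
  I          0.06266      1.229      0.173       0.12
  C        -0.009383   0.006255   0.006255   0.006255
  E          0.05328      1.235     0.1793     0.1262
  solve Keq expr → x = 0.003128; check Q = 5.168

x = 0.003128 M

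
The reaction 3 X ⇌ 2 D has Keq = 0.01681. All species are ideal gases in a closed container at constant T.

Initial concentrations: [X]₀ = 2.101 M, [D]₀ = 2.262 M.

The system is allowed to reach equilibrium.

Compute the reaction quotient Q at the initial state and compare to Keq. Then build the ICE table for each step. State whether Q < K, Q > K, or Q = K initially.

Q₀ = 0.5517 vs Keq = 0.01681 ⇒ Q>K, reverse
Step 1:
                    X           D
  I             2.101       2.262
  C              1.86       -1.24
  E             3.961       1.022
  solve Keq expr → x = -0.62; check Q = 0.01681

Q₀ = 0.5517; Q > K (proceeds reverse)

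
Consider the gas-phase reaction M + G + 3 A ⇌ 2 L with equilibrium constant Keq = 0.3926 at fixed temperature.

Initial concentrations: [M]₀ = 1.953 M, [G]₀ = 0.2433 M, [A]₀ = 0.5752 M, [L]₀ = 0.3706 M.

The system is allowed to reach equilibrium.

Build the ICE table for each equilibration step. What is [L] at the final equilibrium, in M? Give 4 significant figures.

[L]_eq = 0.2824 M

Q₀ = 1.519 vs Keq = 0.3926 ⇒ Q>K, reverse
Step 1:
                  M         G         A         L
  init        1.953    0.2433    0.5752    0.3706
  Δ         0.04408   0.04408    0.1322  -0.08816
  eq          1.997    0.2874    0.7074    0.2824
  solve Keq expr → x = -0.04408; check Q = 0.3926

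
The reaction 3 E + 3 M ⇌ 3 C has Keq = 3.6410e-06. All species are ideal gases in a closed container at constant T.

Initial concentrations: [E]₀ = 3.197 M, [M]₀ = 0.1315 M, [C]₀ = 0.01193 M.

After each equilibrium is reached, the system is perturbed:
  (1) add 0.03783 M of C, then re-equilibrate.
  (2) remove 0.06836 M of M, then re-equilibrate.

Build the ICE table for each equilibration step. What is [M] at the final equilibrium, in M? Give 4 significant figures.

Q₀ = 2.2852e-05 vs Keq = 3.6410e-06 ⇒ Q>K, reverse
Step 1:
                  E         M         C
  init        3.197    0.1315   0.01193
  Δ        0.005196  0.005196 -0.005196
  eq          3.202    0.1367  0.006734
  solve Keq expr → x = -0.001732; check Q = 3.6410e-06
Then add 0.03783 M of C.
Step 2:
                  E         M         C
  init        3.202    0.1367   0.04456
  Δ         0.03596   0.03596  -0.03596
  eq          3.238    0.1727  0.008601
  solve Keq expr → x = -0.01199; check Q = 3.6410e-06
Then remove 0.06836 M of M.
Step 3:
                  E         M         C
  init        3.238    0.1043  0.008601
  Δ        0.003239  0.003239 -0.003239
  eq          3.241    0.1075  0.005362
  solve Keq expr → x = -0.00108; check Q = 3.6410e-06

[M]_eq = 0.1075 M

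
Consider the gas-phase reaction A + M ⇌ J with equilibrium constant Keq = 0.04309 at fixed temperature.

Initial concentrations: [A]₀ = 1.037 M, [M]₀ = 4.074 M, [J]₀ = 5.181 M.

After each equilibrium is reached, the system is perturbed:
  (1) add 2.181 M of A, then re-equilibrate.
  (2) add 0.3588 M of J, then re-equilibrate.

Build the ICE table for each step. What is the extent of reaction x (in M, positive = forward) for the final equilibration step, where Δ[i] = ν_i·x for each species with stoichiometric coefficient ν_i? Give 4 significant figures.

x = -0.2245 M

Q₀ = 1.226 vs Keq = 0.04309 ⇒ Q>K, reverse
Step 1:
                  A         M         J
  init        1.037     4.074     5.181
  Δ           3.631     3.631    -3.631
  eq          4.668     7.705      1.55
  solve Keq expr → x = -3.631; check Q = 0.04309
Then add 2.181 M of A.
Step 2:
                  A         M         J
  init        6.849     7.705      1.55
  Δ         -0.4504   -0.4504    0.4504
  eq          6.399     7.255         2
  solve Keq expr → x = 0.4504; check Q = 0.04309
Then add 0.3588 M of J.
Step 3:
                  A         M         J
  init        6.399     7.255     2.359
  Δ          0.2245    0.2245   -0.2245
  eq          6.623     7.479     2.135
  solve Keq expr → x = -0.2245; check Q = 0.04309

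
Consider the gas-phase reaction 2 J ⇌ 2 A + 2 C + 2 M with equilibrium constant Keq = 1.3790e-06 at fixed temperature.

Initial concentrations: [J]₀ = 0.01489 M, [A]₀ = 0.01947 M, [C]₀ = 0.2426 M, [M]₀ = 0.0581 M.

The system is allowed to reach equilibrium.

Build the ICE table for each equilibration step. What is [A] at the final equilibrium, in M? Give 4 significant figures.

[A]_eq = 0.003741 M

Q₀ = 3.3968e-04 vs Keq = 1.3790e-06 ⇒ Q>K, reverse
Step 1:
                    J           A           C           M
  Initial     0.01489     0.01947      0.2426      0.0581
  Change      0.01573    -0.01573    -0.01573    -0.01573
  Equil       0.03062    0.003741      0.2269     0.04237
  solve Keq expr → x = -0.007865; check Q = 1.3790e-06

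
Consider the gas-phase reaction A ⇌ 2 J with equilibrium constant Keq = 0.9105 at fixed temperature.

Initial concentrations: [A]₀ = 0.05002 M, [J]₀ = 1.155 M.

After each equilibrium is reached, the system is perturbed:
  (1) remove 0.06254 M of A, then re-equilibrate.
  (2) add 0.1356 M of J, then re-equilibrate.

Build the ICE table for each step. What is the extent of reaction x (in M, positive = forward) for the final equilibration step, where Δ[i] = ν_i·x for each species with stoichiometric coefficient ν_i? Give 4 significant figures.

x = -0.04782 M

Q₀ = 26.67 vs Keq = 0.9105 ⇒ Q>K, reverse
Step 1:
                    A           J
  init        0.05002       1.155
  Δ            0.2966     -0.5932
  eq           0.3466      0.5618
  solve Keq expr → x = -0.2966; check Q = 0.9105
Then remove 0.06254 M of A.
Step 2:
                    A           J
  init         0.2841      0.5618
  Δ           0.01847    -0.03693
  eq           0.3026      0.5249
  solve Keq expr → x = -0.01847; check Q = 0.9105
Then add 0.1356 M of J.
Step 3:
                    A           J
  init         0.3026      0.6605
  Δ           0.04782    -0.09564
  eq           0.3504      0.5648
  solve Keq expr → x = -0.04782; check Q = 0.9105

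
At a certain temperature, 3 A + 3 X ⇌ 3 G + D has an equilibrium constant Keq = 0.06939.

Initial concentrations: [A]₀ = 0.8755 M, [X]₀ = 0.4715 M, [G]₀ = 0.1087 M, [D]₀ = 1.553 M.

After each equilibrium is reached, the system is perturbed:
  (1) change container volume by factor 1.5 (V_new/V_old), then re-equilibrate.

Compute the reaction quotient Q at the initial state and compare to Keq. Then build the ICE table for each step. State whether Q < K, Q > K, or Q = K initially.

Q₀ = 0.02836; Q < K (proceeds forward)

Q₀ = 0.02836 vs Keq = 0.06939 ⇒ Q<K, forward
Step 1:
                  A         X         G         D
  I          0.8755    0.4715    0.1087     1.553
  C        -0.02555  -0.02555   0.02555  0.008518
  E          0.8499    0.4459    0.1343     1.562
  solve Keq expr → x = 0.008518; check Q = 0.06939
Then change container volume by factor 1.5 (V_new/V_old).
Step 2:
                  A         X         G         D
  I          0.5666    0.2973    0.0895     1.041
  C         0.01554   0.01554  -0.01554 -0.005179
  E          0.5822    0.3128   0.07397     1.036
  solve Keq expr → x = -0.005179; check Q = 0.06939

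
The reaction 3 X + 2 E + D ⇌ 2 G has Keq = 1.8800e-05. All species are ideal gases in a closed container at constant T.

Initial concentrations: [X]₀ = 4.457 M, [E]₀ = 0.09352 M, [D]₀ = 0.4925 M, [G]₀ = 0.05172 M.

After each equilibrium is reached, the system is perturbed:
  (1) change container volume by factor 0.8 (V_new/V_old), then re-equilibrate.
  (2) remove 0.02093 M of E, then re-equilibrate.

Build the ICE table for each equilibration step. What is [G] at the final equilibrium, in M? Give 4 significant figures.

Q₀ = 0.007014 vs Keq = 1.8800e-05 ⇒ Q>K, reverse
Step 1:
                  X         E         D         G
  Initial     4.457   0.09352    0.4925   0.05172
  Change    0.07123   0.04749   0.02374  -0.04749
  Equil       4.528     0.141    0.5162  0.004233
  solve Keq expr → x = -0.02374; check Q = 1.8800e-05
Then change container volume by factor 0.8 (V_new/V_old).
Step 2:
                  X         E         D         G
  Initial      5.66    0.1763    0.6453  0.005291
  Change  -0.004239 -0.002826 -0.001413  0.002826
  Equil       5.656    0.1734    0.6439  0.008117
  solve Keq expr → x = 0.001413; check Q = 1.8800e-05
Then remove 0.02093 M of E.
Step 3:
                  X         E         D         G
  Initial     5.656    0.1525    0.6439  0.008117
  Change   0.001396 9.3073e-04 4.6537e-04 -9.3073e-04
  Equil       5.657    0.1534    0.6444  0.007186
  solve Keq expr → x = -4.6537e-04; check Q = 1.8800e-05

[G]_eq = 0.007186 M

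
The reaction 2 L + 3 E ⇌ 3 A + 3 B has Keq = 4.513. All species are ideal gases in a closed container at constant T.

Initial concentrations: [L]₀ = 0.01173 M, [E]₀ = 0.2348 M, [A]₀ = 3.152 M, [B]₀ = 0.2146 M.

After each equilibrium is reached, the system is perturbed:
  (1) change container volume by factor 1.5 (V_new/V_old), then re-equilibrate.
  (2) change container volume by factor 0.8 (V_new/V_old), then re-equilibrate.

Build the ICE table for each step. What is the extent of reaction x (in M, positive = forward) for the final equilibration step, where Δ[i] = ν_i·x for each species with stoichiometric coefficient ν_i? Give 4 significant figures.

Q₀ = 1.7376e+05 vs Keq = 4.513 ⇒ Q>K, reverse
Step 1:
                  L         E         A         B
  Initial   0.01173    0.2348     3.152    0.2146
  Change     0.1077    0.1615   -0.1615   -0.1615
  Equil      0.1194    0.3963     2.991    0.0531
  solve Keq expr → x = -0.05383; check Q = 4.513
Then change container volume by factor 1.5 (V_new/V_old).
Step 2:
                  L         E         A         B
  Initial    0.0796    0.2642     1.994    0.0354
  Change  -0.002444 -0.003666  0.003666  0.003666
  Equil     0.07715    0.2605     1.997   0.03907
  solve Keq expr → x = 0.001222; check Q = 4.513
Then change container volume by factor 0.8 (V_new/V_old).
Step 3:
                  L         E         A         B
  Initial   0.09644    0.3257     2.497   0.04883
  Change   0.001706  0.002559 -0.002559 -0.002559
  Equil     0.09815    0.3282     2.494   0.04627
  solve Keq expr → x = -8.5315e-04; check Q = 4.513

x = -8.5315e-04 M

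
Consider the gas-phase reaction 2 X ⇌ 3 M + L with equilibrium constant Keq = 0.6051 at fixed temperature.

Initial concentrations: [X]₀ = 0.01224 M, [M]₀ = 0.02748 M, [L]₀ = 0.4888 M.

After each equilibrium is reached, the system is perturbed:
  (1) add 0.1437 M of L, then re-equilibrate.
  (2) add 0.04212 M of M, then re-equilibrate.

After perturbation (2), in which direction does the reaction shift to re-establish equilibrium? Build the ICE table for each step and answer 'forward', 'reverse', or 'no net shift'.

Q₀ = 0.0677 vs Keq = 0.6051 ⇒ Q<K, forward
Step 1:
                    X           M           L
  I           0.01224     0.02748      0.4888
  C          -0.00597    0.008955    0.002985
  E           0.00627     0.03644      0.4918
  solve Keq expr → x = 0.002985; check Q = 0.6051
Then add 0.1437 M of L.
Step 2:
                    X           M           L
  I           0.00627     0.03644      0.6355
  C        5.9537e-04 -8.9305e-04 -2.9768e-04
  E          0.006865     0.03554      0.6352
  solve Keq expr → x = -2.9768e-04; check Q = 0.6051
Then add 0.04212 M of M.
Step 3:
                    X           M           L
  I          0.006865     0.07766      0.6352
  C          0.009458    -0.01419   -0.004729
  E           0.01632     0.06347      0.6305
  solve Keq expr → x = -0.004729; check Q = 0.6051

Direction: reverse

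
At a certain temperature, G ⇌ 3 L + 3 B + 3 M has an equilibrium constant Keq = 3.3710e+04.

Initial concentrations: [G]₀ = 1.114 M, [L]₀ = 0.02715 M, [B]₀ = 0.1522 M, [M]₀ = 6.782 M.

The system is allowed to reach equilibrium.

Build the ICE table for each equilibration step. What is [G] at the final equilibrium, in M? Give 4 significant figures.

[G]_eq = 0.5535 M

Q₀ = 1.9758e-05 vs Keq = 3.3710e+04 ⇒ Q<K, forward
Step 1:
                   G          L          B          M
  I            1.114    0.02715     0.1522      6.782
  C          -0.5605      1.682      1.682      1.682
  E           0.5535      1.709      1.834      8.464
  solve Keq expr → x = 0.5605; check Q = 3.3710e+04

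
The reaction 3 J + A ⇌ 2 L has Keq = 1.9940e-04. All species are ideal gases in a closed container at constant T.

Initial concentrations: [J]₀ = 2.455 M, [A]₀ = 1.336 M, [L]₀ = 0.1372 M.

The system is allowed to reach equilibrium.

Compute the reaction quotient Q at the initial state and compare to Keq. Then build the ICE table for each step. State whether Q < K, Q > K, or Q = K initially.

Q₀ = 9.5224e-04; Q > K (proceeds reverse)

Q₀ = 9.5224e-04 vs Keq = 1.9940e-04 ⇒ Q>K, reverse
Step 1:
                  J         A         L
  I           2.455     1.336    0.1372
  C          0.1043   0.03476  -0.06951
  E           2.559     1.371   0.06769
  solve Keq expr → x = -0.03476; check Q = 1.9940e-04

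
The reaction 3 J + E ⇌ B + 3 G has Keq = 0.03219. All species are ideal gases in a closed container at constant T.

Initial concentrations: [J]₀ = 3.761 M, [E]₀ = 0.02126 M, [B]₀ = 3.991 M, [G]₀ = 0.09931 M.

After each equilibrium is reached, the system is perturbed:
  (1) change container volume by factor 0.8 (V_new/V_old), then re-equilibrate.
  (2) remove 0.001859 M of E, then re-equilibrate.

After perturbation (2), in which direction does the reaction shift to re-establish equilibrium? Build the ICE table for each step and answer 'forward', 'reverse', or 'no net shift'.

Q₀ = 0.003456 vs Keq = 0.03219 ⇒ Q<K, forward
Step 1:
                  J         E         B         G
  init        3.761   0.02126     3.991   0.09931
  Δ         -0.0429   -0.0143    0.0143    0.0429
  eq          3.718  0.006961     4.005    0.1422
  solve Keq expr → x = 0.0143; check Q = 0.03219
Then change container volume by factor 0.8 (V_new/V_old).
Step 2:
                  J         E         B         G
  init        4.648  0.008702     5.007    0.1778
  Δ               0         0         0         0
  eq          4.648  0.008702     5.007    0.1778
  solve Keq expr → x = 0; check Q = 0.03219
Then remove 0.001859 M of E.
Step 3:
                  J         E         B         G
  init        4.648  0.006843     5.007    0.1778
  Δ         0.00385  0.001283 -0.001283  -0.00385
  eq          4.651  0.008126     5.005    0.1739
  solve Keq expr → x = -0.001283; check Q = 0.03219

Direction: reverse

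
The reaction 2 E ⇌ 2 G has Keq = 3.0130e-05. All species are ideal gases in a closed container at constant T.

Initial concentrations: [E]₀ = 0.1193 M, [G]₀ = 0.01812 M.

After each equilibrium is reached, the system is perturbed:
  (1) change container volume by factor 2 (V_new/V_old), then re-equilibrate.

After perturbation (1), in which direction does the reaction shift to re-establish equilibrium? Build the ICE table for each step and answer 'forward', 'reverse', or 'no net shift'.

Q₀ = 0.02307 vs Keq = 3.0130e-05 ⇒ Q>K, reverse
Step 1:
                   E          G
  init        0.1193    0.01812
  Δ          0.01737   -0.01737
  eq          0.1367 7.5019e-04
  solve Keq expr → x = -0.008685; check Q = 3.0130e-05
Then change container volume by factor 2 (V_new/V_old).
Step 2:
                   E          G
  init       0.06833 3.7510e-04
  Δ                0          0
  eq         0.06833 3.7510e-04
  solve Keq expr → x = 0; check Q = 3.0130e-05

Direction: no net shift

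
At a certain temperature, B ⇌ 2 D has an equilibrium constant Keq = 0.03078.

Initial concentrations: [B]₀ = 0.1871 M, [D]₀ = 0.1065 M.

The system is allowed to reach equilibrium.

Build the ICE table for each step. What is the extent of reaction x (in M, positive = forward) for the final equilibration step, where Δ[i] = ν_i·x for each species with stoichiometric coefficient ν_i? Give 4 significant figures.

Q₀ = 0.06062 vs Keq = 0.03078 ⇒ Q>K, reverse
Step 1:
                    B           D
  init         0.1871      0.1065
  Δ           0.01392    -0.02784
  eq            0.201     0.07866
  solve Keq expr → x = -0.01392; check Q = 0.03078

x = -0.01392 M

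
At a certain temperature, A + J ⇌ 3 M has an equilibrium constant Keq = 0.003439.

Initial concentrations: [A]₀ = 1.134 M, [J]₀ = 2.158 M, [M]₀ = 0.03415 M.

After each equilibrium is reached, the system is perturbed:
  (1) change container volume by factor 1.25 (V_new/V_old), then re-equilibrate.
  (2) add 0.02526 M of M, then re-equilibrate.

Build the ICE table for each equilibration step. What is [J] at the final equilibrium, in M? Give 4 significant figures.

Q₀ = 1.6274e-05 vs Keq = 0.003439 ⇒ Q<K, forward
Step 1:
                   A          J          M
  I            1.134      2.158    0.03415
  C         -0.05474   -0.05474     0.1642
  E            1.079      2.103     0.1984
  solve Keq expr → x = 0.05474; check Q = 0.003439
Then change container volume by factor 1.25 (V_new/V_old).
Step 2:
                   A          J          M
  I           0.8634      1.683     0.1587
  C        -0.003953  -0.003953    0.01186
  E           0.8595      1.679     0.1706
  solve Keq expr → x = 0.003953; check Q = 0.003439
Then add 0.02526 M of M.
Step 3:
                   A          J          M
  I           0.8595      1.679     0.1958
  C         0.008149   0.008149   -0.02445
  E           0.8676      1.687     0.1714
  solve Keq expr → x = -0.008149; check Q = 0.003439

[J]_eq = 1.687 M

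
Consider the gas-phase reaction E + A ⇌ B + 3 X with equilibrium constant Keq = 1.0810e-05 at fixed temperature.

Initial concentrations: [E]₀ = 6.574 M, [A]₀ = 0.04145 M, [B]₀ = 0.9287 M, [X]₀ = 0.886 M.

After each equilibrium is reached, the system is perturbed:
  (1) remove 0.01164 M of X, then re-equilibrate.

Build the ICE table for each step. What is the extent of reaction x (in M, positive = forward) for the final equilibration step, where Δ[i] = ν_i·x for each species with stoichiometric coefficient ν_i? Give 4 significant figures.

x = 0.003812 M

Q₀ = 2.37 vs Keq = 1.0810e-05 ⇒ Q>K, reverse
Step 1:
                  E         A         B         X
  I           6.574   0.04145    0.9287     0.886
  C          0.2842    0.2842   -0.2842   -0.8525
  E           6.858    0.3256    0.6445   0.03346
  solve Keq expr → x = -0.2842; check Q = 1.0810e-05
Then remove 0.01164 M of X.
Step 2:
                  E         A         B         X
  I           6.858    0.3256    0.6445   0.02182
  C       -0.003812 -0.003812  0.003812   0.01144
  E           6.854    0.3218    0.6483   0.03326
  solve Keq expr → x = 0.003812; check Q = 1.0810e-05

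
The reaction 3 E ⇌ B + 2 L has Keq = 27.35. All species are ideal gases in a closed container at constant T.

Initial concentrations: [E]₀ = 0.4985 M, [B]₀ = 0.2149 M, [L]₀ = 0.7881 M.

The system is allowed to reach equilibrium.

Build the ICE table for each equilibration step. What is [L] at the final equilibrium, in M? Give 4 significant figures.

Q₀ = 1.077 vs Keq = 27.35 ⇒ Q<K, forward
Step 1:
                   E          B          L
  init        0.4985     0.2149     0.7881
  Δ          -0.2784    0.09279     0.1856
  eq          0.2201     0.3077     0.9737
  solve Keq expr → x = 0.09279; check Q = 27.35

[L]_eq = 0.9737 M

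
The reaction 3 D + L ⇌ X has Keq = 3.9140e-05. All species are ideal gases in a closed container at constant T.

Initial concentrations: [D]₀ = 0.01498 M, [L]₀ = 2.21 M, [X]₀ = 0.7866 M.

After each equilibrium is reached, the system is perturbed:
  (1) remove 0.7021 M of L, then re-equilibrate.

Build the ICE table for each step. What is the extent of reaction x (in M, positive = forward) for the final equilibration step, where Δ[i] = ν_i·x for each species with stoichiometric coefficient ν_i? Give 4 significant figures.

x = -3.6402e-04 M

Q₀ = 1.0588e+05 vs Keq = 3.9140e-05 ⇒ Q>K, reverse
Step 1:
                    D           L           X
  I           0.01498        2.21      0.7866
  C             2.355       0.785      -0.785
  E              2.37       2.995    0.001561
  solve Keq expr → x = -0.785; check Q = 3.9140e-05
Then remove 0.7021 M of L.
Step 2:
                    D           L           X
  I              2.37       2.293    0.001561
  C          0.001092  3.6402e-04 -3.6402e-04
  E             2.371       2.293    0.001197
  solve Keq expr → x = -3.6402e-04; check Q = 3.9140e-05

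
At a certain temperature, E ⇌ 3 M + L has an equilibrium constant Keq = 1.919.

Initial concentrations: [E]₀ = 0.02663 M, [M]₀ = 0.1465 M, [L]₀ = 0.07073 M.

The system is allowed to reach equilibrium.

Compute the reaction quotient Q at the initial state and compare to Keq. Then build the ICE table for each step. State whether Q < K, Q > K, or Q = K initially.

Q₀ = 0.008351 vs Keq = 1.919 ⇒ Q<K, forward
Step 1:
                    E           M           L
  I           0.02663      0.1465     0.07073
  C          -0.02606     0.07817     0.02606
  E        5.7201e-04      0.2247     0.09679
  solve Keq expr → x = 0.02606; check Q = 1.919

Q₀ = 0.008351; Q < K (proceeds forward)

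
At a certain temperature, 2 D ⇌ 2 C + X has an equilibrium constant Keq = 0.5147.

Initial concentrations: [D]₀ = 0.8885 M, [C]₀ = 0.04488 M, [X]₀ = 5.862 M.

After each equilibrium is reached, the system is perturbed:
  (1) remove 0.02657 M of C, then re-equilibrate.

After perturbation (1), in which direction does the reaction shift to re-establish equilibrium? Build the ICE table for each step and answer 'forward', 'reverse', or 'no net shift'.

Direction: forward

Q₀ = 0.01496 vs Keq = 0.5147 ⇒ Q<K, forward
Step 1:
                    D           C           X
  I            0.8885     0.04488       5.862
  C           -0.1673      0.1673     0.08366
  E            0.7212      0.2122       5.946
  solve Keq expr → x = 0.08366; check Q = 0.5147
Then remove 0.02657 M of C.
Step 2:
                    D           C           X
  I            0.7212      0.1856       5.946
  C          -0.02039     0.02039      0.0102
  E            0.7008       0.206       5.956
  solve Keq expr → x = 0.0102; check Q = 0.5147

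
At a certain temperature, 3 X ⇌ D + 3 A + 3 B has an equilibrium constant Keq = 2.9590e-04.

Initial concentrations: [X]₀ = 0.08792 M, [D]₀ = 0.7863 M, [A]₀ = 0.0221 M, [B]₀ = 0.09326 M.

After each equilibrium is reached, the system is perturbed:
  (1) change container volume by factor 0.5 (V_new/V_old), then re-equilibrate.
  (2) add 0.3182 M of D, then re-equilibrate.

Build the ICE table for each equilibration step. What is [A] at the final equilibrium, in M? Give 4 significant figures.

Q₀ = 1.0130e-05 vs Keq = 2.9590e-04 ⇒ Q<K, forward
Step 1:
                   X          D          A          B
  Initial    0.08792     0.7863     0.0221    0.09326
  Change    -0.02053   0.006844    0.02053    0.02053
  Equil      0.06739     0.7931    0.04263     0.1138
  solve Keq expr → x = 0.006844; check Q = 2.9590e-04
Then change container volume by factor 0.5 (V_new/V_old).
Step 2:
                   X          D          A          B
  Initial     0.1348      1.586    0.08526     0.2276
  Change     0.03485   -0.01162   -0.03485   -0.03485
  Equil       0.1696      1.575    0.05041     0.1927
  solve Keq expr → x = -0.01162; check Q = 2.9590e-04
Then add 0.3182 M of D.
Step 3:
                   X          D          A          B
  Initial     0.1696      1.893    0.05041     0.1927
  Change    0.001956 -6.5195e-04  -0.001956  -0.001956
  Equil       0.1716      1.892    0.04846     0.1908
  solve Keq expr → x = -6.5195e-04; check Q = 2.9590e-04

[A]_eq = 0.04846 M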